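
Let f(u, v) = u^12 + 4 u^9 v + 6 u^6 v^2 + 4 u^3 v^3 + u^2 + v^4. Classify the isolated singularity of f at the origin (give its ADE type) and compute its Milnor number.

Type A3, Milnor number mu = 3.

The Hessian of f at 0 has rank 1. Corank 1: A-series; mu = 3 gives A_3.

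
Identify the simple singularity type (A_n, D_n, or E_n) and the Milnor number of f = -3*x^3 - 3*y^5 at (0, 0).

Type E8, Milnor number mu = 8.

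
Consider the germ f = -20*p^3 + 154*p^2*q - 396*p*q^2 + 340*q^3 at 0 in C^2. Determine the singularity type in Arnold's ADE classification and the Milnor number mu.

Type D_{4}, Milnor number mu = 4.

The Hessian of f at 0 is [[0, 0], [0, 0]] with rank 0, so corank 2. A Groebner basis of the Jacobian ideal J(f) in C{p,q} is {q^3, p^2 - 6*q^2, p*q - 27*q^2/11}; counting standard monomials gives mu = 4. Corank 2; j^3 = -2*(2*p - 5*q)*(5*p^2 - 26*p*q + 34*q^2) splits into three distinct lines over C (the quadratic factor has nonzero discriminant), so D_4.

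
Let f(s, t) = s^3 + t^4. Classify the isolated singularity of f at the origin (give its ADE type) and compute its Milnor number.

Type E_6, Milnor number mu = 6.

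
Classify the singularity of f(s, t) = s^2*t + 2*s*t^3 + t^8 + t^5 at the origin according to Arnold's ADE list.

D9

The Hessian of f at 0 is [[0, 0], [0, 0]] with rank 0, so corank 2. A Groebner basis of the Jacobian ideal J(f) in C{s,t} is {s^4, s^3*t - s^2/8 - s*t^2/8, s^3 + s^2*t^2, s*t + t^3}; counting standard monomials gives mu = 9. Corank 2; j^3 = s^2*t has shape L^2 M (L != M), so D-series; mu = 9 gives D_9.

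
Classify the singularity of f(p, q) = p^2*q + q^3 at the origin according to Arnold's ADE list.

D_{4}

The Hessian of f at 0 has rank 0. Corank 2; j^3 = q*(p^2 + q^2) splits into three distinct lines over C (the quadratic factor has nonzero discriminant), so D_4.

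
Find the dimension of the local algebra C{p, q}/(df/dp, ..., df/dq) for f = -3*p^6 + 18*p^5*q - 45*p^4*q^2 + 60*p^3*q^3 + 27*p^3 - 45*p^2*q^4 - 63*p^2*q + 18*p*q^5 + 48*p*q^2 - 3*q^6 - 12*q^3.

The Hessian of f at 0 is [[0, 0], [0, 0]] with rank 0, so corank 2. A Groebner basis of the Jacobian ideal J(f) in C{p,q} is {243*p*q/2 + q^5 - 81*q^2, p*q^2 - 2*q^3/3, p^2 - 5*p*q/3 + 2*q^2/3}; counting standard monomials gives mu = 7. Corank 2; j^3 = 3*(p - q)*(3*p - 2*q)^2 has shape L^2 M (L != M), so D-series; mu = 7 gives D_7.

7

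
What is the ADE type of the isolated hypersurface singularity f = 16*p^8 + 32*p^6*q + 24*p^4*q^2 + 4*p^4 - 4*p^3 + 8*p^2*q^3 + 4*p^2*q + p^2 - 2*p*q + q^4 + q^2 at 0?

A3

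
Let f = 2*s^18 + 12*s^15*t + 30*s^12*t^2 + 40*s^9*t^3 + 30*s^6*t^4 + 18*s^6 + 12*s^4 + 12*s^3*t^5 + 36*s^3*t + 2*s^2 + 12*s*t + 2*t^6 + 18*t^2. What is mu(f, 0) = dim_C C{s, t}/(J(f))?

The Hessian of f at 0 has rank 1. Corank 1: A-series; mu = 5 gives A_5.

5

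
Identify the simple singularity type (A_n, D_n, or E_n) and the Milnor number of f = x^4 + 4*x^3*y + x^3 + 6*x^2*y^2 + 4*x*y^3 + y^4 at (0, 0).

The Hessian of f at 0 has rank 0. Corank 2; j^3 = x^3 is a perfect cube, so E-series; the 4-jet and mu = 6 give E_6.

Type E_{6}, Milnor number mu = 6.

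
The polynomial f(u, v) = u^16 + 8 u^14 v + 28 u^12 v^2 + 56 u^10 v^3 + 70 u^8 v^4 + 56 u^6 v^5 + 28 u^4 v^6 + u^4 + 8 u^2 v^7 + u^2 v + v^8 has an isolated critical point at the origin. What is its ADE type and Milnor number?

Type D9, Milnor number mu = 9.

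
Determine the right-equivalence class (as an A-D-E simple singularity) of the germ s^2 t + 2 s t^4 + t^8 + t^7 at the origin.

D_{9}

The Hessian of f at 0 has rank 0. Corank 2; j^3 = s^2*t has shape L^2 M (L != M), so D-series; mu = 9 gives D_9.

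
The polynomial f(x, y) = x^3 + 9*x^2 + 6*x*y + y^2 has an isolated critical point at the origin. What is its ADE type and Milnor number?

Type A2, Milnor number mu = 2.

The Hessian of f at 0 is [[18, 6], [6, 2]] with rank 1, so corank 1. A Groebner basis of the Jacobian ideal J(f) in C{x,y} is {y^2, x + y/3}; counting standard monomials gives mu = 2. Corank 1: A-series; mu = 2 gives A_2.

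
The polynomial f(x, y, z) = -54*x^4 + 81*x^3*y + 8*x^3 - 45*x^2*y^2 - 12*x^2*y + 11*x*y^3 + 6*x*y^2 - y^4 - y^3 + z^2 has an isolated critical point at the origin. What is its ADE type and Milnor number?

Type E7, Milnor number mu = 7.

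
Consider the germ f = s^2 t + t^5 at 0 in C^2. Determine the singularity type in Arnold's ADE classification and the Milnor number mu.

Type D_6, Milnor number mu = 6.

The Hessian of f at 0 has rank 0. Corank 2; j^3 = s^2*t has shape L^2 M (L != M), so D-series; mu = 6 gives D_6.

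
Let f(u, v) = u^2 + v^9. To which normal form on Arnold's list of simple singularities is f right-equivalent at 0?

The Hessian of f at 0 is [[2, 0], [0, 0]] with rank 1, so corank 1. A Groebner basis of the Jacobian ideal J(f) in C{u,v} is {v^8, u}; counting standard monomials gives mu = 8. Corank 1: A-series; mu = 8 gives A_8.

A_8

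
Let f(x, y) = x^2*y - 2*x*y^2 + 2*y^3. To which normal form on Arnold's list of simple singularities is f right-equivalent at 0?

The Hessian of f at 0 has rank 0. Corank 2; j^3 = y*(x^2 - 2*x*y + 2*y^2) splits into three distinct lines over C (the quadratic factor has nonzero discriminant), so D_4.

D4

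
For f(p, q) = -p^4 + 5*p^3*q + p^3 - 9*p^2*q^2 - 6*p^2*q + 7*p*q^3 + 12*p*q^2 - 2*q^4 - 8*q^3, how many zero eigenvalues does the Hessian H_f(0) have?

The Hessian at 0 is [[0, 0], [0, 0]] of rank 0; hence corank 2.

2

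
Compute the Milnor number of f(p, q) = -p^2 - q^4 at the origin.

The Hessian of f at 0 is [[-2, 0], [0, 0]] with rank 1, so corank 1. A Groebner basis of the Jacobian ideal J(f) in C{p,q} is {q^3, p}; counting standard monomials gives mu = 3. Corank 1: A-series; mu = 3 gives A_3.

3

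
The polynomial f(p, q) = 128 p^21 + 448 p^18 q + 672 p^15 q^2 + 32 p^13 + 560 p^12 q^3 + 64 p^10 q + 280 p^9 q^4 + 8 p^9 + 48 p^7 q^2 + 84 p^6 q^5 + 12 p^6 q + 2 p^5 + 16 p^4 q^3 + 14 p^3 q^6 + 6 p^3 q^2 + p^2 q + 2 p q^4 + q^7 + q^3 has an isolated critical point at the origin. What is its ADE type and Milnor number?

The Hessian of f at 0 is [[0, 0], [0, 0]] with rank 0, so corank 2. A Groebner basis of the Jacobian ideal J(f) in C{p,q} is {q^3, p^2 + 3*q^2, p*q}; counting standard monomials gives mu = 4. Corank 2; j^3 = q*(p^2 + q^2) splits into three distinct lines over C (the quadratic factor has nonzero discriminant), so D_4.

Type D4, Milnor number mu = 4.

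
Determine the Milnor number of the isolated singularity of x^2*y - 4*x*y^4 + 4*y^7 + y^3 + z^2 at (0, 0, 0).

4

The Hessian of f at 0 has rank 1. Corank 2; j^3 = y*(x^2 + y^2) splits into three distinct lines over C (the quadratic factor has nonzero discriminant), so D_4.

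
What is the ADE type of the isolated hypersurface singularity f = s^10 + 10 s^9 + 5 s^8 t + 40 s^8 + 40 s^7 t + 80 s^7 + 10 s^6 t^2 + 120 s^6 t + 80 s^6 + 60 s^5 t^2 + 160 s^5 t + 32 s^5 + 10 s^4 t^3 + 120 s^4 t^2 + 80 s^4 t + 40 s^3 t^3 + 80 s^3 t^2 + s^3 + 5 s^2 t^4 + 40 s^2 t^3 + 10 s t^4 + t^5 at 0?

E_{8}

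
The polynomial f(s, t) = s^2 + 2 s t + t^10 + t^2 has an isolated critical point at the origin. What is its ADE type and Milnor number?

Type A_9, Milnor number mu = 9.

The Hessian of f at 0 is [[2, 2], [2, 2]] with rank 1, so corank 1. A Groebner basis of the Jacobian ideal J(f) in C{s,t} is {t^9, s + t}; counting standard monomials gives mu = 9. Corank 1: A-series; mu = 9 gives A_9.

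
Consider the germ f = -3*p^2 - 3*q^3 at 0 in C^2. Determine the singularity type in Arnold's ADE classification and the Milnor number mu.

Type A_2, Milnor number mu = 2.

The Hessian of f at 0 is [[-6, 0], [0, 0]] with rank 1, so corank 1. A Groebner basis of the Jacobian ideal J(f) in C{p,q} is {q^2, p}; counting standard monomials gives mu = 2. Corank 1: A-series; mu = 2 gives A_2.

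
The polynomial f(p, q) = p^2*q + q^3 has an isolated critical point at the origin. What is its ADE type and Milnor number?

Type D_4, Milnor number mu = 4.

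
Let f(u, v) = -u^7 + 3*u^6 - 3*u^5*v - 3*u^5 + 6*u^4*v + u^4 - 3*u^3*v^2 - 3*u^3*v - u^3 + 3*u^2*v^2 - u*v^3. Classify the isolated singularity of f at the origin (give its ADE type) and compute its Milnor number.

Type E_{7}, Milnor number mu = 7.

The Hessian of f at 0 has rank 0. Corank 2; j^3 = -u^3 is a perfect cube, so E-series; the 4-jet and mu = 7 give E_7.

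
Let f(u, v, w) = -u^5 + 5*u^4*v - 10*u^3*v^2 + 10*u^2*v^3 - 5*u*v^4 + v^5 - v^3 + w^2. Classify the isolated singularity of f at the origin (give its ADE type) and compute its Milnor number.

The Hessian of f at 0 has rank 1. Corank 2; j^3 = -v^3 is a perfect cube, so E-series; the 5-jet and mu = 8 give E_8.

Type E8, Milnor number mu = 8.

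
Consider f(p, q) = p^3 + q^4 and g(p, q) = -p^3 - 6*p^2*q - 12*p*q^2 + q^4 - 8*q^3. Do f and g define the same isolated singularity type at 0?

Yes.

The Hessian of f at 0 has rank 0. Corank 2; j^3 = p^3 is a perfect cube, so E-series; the 4-jet and mu = 6 give E_6. The Hessian of g at 0 has rank 0. Corank 2; j^3 = -(p + 2*q)^3 is a perfect cube, so E-series; the 4-jet and mu = 6 give E_6. Both have type E_6, hence right-equivalent.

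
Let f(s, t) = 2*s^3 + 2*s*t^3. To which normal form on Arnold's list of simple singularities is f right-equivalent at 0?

E7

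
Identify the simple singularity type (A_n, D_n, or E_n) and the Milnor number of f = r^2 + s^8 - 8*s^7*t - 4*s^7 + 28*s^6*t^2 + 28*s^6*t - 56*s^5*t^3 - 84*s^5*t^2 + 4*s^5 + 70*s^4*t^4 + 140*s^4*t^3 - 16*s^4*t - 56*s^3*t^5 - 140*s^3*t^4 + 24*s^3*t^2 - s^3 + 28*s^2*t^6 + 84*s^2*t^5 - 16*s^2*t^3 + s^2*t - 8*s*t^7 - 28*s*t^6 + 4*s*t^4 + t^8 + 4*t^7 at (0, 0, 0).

Type D_9, Milnor number mu = 9.

The Hessian of f at 0 has rank 1. Corank 2; j^3 = -s^2*(s - t) has shape L^2 M (L != M), so D-series; mu = 9 gives D_9.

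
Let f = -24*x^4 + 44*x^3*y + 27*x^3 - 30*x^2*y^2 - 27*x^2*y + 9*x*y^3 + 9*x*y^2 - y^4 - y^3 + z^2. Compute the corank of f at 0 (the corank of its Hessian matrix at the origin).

2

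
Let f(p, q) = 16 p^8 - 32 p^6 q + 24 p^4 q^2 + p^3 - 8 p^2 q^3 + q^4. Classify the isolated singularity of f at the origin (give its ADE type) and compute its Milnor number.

The Hessian of f at 0 is [[0, 0], [0, 0]] with rank 0, so corank 2. A Groebner basis of the Jacobian ideal J(f) in C{p,q} is {q^3, p^2}; counting standard monomials gives mu = 6. Corank 2; j^3 = p^3 is a perfect cube, so E-series; the 4-jet and mu = 6 give E_6.

Type E_6, Milnor number mu = 6.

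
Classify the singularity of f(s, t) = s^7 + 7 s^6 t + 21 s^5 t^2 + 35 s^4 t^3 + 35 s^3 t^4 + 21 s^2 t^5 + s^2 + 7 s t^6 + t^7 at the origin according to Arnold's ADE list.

The Hessian of f at 0 is [[2, 0], [0, 0]] with rank 1, so corank 1. A Groebner basis of the Jacobian ideal J(f) in C{s,t} is {t^6, s}; counting standard monomials gives mu = 6. Corank 1: A-series; mu = 6 gives A_6.

A_{6}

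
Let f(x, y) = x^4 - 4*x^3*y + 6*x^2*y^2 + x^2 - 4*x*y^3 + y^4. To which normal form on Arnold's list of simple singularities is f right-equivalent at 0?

A3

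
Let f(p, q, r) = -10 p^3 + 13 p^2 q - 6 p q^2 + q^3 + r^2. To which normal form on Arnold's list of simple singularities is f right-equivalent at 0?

The Hessian of f at 0 is [[0, 0, 0], [0, 0, 0], [0, 0, 2]] with rank 1, so corank 2. A Groebner basis of the Jacobian ideal J(f) in C{p,q,r} is {q^3, p^2 - 3*q^2/11, p*q - 6*q^2/11, r}; counting standard monomials gives mu = 4. Corank 2; j^3 = -(2*p - q)*(5*p^2 - 4*p*q + q^2) splits into three distinct lines over C (the quadratic factor has nonzero discriminant), so D_4.

D4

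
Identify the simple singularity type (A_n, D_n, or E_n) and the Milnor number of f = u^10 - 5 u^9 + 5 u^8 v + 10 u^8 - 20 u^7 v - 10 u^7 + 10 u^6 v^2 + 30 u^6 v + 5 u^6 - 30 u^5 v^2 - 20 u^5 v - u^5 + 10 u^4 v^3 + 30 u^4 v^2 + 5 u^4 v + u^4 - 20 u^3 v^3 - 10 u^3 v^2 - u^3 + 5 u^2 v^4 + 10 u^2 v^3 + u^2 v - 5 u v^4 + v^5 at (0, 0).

Type D_{6}, Milnor number mu = 6.

The Hessian of f at 0 is [[0, 0], [0, 0]] with rank 0, so corank 2. A Groebner basis of the Jacobian ideal J(f) in C{u,v} is {u*v/5 + v^4, u*v^2, u^2 - u*v}; counting standard monomials gives mu = 6. Corank 2; j^3 = -u^2*(u - v) has shape L^2 M (L != M), so D-series; mu = 6 gives D_6.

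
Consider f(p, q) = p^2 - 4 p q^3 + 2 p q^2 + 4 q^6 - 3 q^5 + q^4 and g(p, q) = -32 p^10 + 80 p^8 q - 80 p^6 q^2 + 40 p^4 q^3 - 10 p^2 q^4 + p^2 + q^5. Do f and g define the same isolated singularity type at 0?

Yes.

The Hessian of f at 0 has rank 1. Corank 1: A-series; mu = 4 gives A_4. The Hessian of g at 0 has rank 1. Corank 1: A-series; mu = 4 gives A_4. Both have type A_4, hence right-equivalent.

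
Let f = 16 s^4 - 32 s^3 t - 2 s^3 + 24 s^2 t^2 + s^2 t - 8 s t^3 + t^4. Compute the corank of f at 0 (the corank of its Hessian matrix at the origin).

2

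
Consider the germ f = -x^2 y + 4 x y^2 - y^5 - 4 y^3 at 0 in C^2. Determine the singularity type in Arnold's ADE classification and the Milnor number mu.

Type D_{6}, Milnor number mu = 6.

The Hessian of f at 0 has rank 0. Corank 2; j^3 = -y*(x - 2*y)^2 has shape L^2 M (L != M), so D-series; mu = 6 gives D_6.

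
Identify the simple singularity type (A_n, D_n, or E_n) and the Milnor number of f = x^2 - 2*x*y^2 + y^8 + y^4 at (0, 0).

Type A_{7}, Milnor number mu = 7.

The Hessian of f at 0 has rank 1. Corank 1: A-series; mu = 7 gives A_7.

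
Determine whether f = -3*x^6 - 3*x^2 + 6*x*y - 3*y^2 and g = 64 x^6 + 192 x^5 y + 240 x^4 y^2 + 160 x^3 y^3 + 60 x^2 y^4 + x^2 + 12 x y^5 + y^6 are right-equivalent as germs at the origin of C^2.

Yes.

The Hessian of f at 0 has rank 1. Corank 1: A-series; mu = 5 gives A_5. The Hessian of g at 0 has rank 1. Corank 1: A-series; mu = 5 gives A_5. Both have type A_5, hence right-equivalent.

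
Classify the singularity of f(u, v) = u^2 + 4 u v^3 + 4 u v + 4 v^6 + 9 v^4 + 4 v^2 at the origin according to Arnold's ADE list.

The Hessian of f at 0 is [[2, 4], [4, 8]] with rank 1, so corank 1. A Groebner basis of the Jacobian ideal J(f) in C{u,v} is {v^3, u + 2*v}; counting standard monomials gives mu = 3. Corank 1: A-series; mu = 3 gives A_3.

A_3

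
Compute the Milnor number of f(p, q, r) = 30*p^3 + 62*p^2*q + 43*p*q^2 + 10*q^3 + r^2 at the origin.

4

The Hessian of f at 0 is [[0, 0, 0], [0, 0, 0], [0, 0, 2]] with rank 1, so corank 2. A Groebner basis of the Jacobian ideal J(f) in C{p,q,r} is {q^3, p^2 - 11*q^2/26, p*q + 17*q^2/26, r}; counting standard monomials gives mu = 4. Corank 2; j^3 = (3*p + 2*q)*(10*p^2 + 14*p*q + 5*q^2) splits into three distinct lines over C (the quadratic factor has nonzero discriminant), so D_4.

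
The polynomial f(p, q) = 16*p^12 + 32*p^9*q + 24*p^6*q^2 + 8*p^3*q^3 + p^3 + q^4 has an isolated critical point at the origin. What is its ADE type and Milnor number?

Type E_6, Milnor number mu = 6.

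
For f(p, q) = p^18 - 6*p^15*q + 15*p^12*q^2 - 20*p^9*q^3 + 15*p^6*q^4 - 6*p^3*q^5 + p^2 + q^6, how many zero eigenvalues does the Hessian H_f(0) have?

Hessian at 0 has rank 1.

1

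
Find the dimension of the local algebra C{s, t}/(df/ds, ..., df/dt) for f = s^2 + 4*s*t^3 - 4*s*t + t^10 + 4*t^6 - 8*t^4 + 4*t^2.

9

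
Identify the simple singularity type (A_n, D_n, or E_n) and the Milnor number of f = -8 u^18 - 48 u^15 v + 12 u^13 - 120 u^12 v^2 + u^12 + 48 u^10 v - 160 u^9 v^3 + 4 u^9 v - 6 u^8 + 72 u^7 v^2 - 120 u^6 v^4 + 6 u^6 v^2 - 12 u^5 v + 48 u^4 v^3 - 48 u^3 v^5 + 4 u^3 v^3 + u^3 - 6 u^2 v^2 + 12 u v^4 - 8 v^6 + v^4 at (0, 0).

Type E_{6}, Milnor number mu = 6.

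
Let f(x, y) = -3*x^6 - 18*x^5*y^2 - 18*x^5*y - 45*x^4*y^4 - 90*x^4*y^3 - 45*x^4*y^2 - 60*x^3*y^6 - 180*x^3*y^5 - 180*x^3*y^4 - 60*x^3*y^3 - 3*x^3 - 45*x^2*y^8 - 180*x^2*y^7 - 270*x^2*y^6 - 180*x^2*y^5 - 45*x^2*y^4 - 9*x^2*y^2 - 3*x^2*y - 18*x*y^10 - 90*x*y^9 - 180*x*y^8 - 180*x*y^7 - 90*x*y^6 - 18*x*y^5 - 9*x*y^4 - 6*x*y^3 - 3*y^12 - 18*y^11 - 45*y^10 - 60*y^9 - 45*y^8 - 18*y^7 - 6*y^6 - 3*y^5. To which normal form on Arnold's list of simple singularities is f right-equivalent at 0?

D_7

The Hessian of f at 0 is [[0, 0], [0, 0]] with rank 0, so corank 2. A Groebner basis of the Jacobian ideal J(f) in C{x,y} is {-x^2 - x*y + y^4 - y^3, x^3, x^2*y - x*y/6 - y^3/6, x^2 + x*y^2 + x*y + y^3}; counting standard monomials gives mu = 7. Corank 2; j^3 = -3*x^2*(x + y) has shape L^2 M (L != M), so D-series; mu = 7 gives D_7.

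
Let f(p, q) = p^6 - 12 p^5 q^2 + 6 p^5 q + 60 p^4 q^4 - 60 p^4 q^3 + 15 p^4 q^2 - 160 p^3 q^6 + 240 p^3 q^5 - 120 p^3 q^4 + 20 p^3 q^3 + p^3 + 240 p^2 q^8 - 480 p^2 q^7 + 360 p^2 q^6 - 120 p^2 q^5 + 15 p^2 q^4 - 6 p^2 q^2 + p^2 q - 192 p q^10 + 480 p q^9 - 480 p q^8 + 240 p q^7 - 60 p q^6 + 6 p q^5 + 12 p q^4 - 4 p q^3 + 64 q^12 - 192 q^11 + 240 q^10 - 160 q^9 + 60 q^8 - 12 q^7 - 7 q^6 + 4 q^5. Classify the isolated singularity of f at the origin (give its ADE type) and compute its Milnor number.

The Hessian of f at 0 has rank 0. Corank 2; j^3 = p^2*(p + q) has shape L^2 M (L != M), so D-series; mu = 7 gives D_7.

Type D7, Milnor number mu = 7.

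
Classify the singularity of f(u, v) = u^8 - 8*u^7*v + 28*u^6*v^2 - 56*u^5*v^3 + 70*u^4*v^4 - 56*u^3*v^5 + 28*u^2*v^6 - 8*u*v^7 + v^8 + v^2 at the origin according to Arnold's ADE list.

A_7

The Hessian of f at 0 has rank 1. Corank 1: A-series; mu = 7 gives A_7.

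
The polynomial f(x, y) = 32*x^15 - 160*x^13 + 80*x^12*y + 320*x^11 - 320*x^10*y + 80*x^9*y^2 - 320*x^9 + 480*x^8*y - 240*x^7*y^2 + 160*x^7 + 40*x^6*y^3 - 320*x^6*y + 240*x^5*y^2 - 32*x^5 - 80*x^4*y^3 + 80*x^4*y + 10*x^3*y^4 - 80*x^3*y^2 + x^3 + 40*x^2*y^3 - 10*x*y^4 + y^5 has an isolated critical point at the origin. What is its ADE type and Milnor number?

Type E_8, Milnor number mu = 8.

The Hessian of f at 0 has rank 0. Corank 2; j^3 = x^3 is a perfect cube, so E-series; the 5-jet and mu = 8 give E_8.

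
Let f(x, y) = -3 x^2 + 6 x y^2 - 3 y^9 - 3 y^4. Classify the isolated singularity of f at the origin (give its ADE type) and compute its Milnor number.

Type A8, Milnor number mu = 8.

The Hessian of f at 0 has rank 1. Corank 1: A-series; mu = 8 gives A_8.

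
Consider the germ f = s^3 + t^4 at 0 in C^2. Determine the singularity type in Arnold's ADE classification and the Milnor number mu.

The Hessian of f at 0 is [[0, 0], [0, 0]] with rank 0, so corank 2. A Groebner basis of the Jacobian ideal J(f) in C{s,t} is {t^3, s^2}; counting standard monomials gives mu = 6. Corank 2; j^3 = s^3 is a perfect cube, so E-series; the 4-jet and mu = 6 give E_6.

Type E_{6}, Milnor number mu = 6.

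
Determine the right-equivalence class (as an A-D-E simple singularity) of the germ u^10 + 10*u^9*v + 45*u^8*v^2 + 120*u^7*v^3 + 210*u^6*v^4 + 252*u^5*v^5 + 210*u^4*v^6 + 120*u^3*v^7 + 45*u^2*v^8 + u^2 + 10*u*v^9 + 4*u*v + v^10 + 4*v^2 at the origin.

The Hessian of f at 0 has rank 1. Corank 1: A-series; mu = 9 gives A_9.

A_9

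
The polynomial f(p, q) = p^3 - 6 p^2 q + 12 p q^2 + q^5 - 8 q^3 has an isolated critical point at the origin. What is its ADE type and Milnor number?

The Hessian of f at 0 has rank 0. Corank 2; j^3 = (p - 2*q)^3 is a perfect cube, so E-series; the 5-jet and mu = 8 give E_8.

Type E8, Milnor number mu = 8.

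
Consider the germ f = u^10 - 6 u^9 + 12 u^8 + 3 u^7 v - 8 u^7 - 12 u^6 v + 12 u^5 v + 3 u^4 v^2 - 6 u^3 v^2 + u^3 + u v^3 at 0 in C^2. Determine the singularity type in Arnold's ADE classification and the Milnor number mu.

Type E7, Milnor number mu = 7.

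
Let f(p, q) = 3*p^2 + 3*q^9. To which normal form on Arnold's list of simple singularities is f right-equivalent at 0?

A8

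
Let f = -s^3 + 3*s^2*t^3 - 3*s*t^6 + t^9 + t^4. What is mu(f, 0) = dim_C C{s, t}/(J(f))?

6

The Hessian of f at 0 is [[0, 0], [0, 0]] with rank 0, so corank 2. A Groebner basis of the Jacobian ideal J(f) in C{s,t} is {t^3, s^2}; counting standard monomials gives mu = 6. Corank 2; j^3 = -s^3 is a perfect cube, so E-series; the 4-jet and mu = 6 give E_6.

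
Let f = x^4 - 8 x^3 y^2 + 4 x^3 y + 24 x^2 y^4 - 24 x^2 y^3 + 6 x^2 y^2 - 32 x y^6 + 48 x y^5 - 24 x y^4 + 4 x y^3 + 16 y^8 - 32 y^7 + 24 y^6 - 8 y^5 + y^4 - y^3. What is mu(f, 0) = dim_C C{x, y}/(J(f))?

The Hessian of f at 0 has rank 0. Corank 2; j^3 = -y^3 is a perfect cube, so E-series; the 4-jet and mu = 6 give E_6.

6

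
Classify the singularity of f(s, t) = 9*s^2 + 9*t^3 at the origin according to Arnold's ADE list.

The Hessian of f at 0 has rank 1. Corank 1: A-series; mu = 2 gives A_2.

A2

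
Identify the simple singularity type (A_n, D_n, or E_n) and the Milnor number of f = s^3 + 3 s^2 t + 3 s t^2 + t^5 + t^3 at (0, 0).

The Hessian of f at 0 is [[0, 0], [0, 0]] with rank 0, so corank 2. A Groebner basis of the Jacobian ideal J(f) in C{s,t} is {t^4, s^2 + 2*s*t + t^2}; counting standard monomials gives mu = 8. Corank 2; j^3 = (s + t)^3 is a perfect cube, so E-series; the 5-jet and mu = 8 give E_8.

Type E_8, Milnor number mu = 8.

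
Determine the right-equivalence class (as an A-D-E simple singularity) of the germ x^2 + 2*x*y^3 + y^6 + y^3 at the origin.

The Hessian of f at 0 is [[2, 0], [0, 0]] with rank 1, so corank 1. A Groebner basis of the Jacobian ideal J(f) in C{x,y} is {y^2, x}; counting standard monomials gives mu = 2. Corank 1: A-series; mu = 2 gives A_2.

A_2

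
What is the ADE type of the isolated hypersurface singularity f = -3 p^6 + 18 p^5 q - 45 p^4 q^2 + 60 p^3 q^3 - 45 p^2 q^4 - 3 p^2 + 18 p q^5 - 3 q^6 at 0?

A5

The Hessian of f at 0 has rank 1. Corank 1: A-series; mu = 5 gives A_5.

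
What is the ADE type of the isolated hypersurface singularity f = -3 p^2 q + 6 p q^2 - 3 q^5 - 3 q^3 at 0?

D_{6}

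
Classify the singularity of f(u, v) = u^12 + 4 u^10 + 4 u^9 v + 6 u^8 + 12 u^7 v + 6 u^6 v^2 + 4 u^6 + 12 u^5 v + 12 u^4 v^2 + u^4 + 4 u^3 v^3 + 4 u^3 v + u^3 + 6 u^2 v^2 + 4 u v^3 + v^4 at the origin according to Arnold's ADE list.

The Hessian of f at 0 has rank 0. Corank 2; j^3 = u^3 is a perfect cube, so E-series; the 4-jet and mu = 6 give E_6.

E6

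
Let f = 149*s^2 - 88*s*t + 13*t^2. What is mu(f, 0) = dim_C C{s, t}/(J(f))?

1

The Hessian of f at 0 has rank 2. Corank 0: nondegenerate Morse point, so A_1.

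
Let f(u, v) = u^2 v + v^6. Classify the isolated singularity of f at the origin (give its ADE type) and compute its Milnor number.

Type D_{7}, Milnor number mu = 7.

The Hessian of f at 0 has rank 0. Corank 2; j^3 = u^2*v has shape L^2 M (L != M), so D-series; mu = 7 gives D_7.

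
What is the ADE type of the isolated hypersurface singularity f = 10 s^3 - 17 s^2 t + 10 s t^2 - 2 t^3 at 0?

The Hessian of f at 0 has rank 0. Corank 2; j^3 = (2*s - t)*(5*s^2 - 6*s*t + 2*t^2) splits into three distinct lines over C (the quadratic factor has nonzero discriminant), so D_4.

D_4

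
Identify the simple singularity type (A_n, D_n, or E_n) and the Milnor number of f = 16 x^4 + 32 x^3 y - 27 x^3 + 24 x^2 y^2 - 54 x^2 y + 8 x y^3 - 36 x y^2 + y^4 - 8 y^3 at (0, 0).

The Hessian of f at 0 has rank 0. Corank 2; j^3 = -(3*x + 2*y)^3 is a perfect cube, so E-series; the 4-jet and mu = 6 give E_6.

Type E_{6}, Milnor number mu = 6.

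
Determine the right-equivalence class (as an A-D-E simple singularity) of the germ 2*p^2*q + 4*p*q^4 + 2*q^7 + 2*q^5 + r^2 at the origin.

D_{6}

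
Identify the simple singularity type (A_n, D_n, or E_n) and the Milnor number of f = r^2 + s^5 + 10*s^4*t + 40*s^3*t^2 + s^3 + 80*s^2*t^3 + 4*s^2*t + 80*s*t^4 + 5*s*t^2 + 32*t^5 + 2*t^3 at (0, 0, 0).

The Hessian of f at 0 is [[0, 0, 0], [0, 0, 0], [0, 0, 2]] with rank 1, so corank 2. A Groebner basis of the Jacobian ideal J(f) in C{s,t,r} is {-s*t/5 + t^4 - t^2/5, s*t^2 + t^3, s^2 + 3*s*t + 2*t^2, r}; counting standard monomials gives mu = 6. Corank 2; j^3 = (s + t)^2*(s + 2*t) has shape L^2 M (L != M), so D-series; mu = 6 gives D_6.

Type D_{6}, Milnor number mu = 6.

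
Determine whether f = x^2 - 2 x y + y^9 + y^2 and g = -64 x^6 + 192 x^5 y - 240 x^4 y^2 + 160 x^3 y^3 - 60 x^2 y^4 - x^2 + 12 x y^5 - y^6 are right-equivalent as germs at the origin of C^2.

No.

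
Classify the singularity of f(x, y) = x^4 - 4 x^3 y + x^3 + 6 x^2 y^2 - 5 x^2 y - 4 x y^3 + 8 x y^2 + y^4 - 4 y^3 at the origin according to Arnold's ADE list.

D_{5}

The Hessian of f at 0 has rank 0. Corank 2; j^3 = (x - 2*y)^2*(x - y) has shape L^2 M (L != M), so D-series; mu = 5 gives D_5.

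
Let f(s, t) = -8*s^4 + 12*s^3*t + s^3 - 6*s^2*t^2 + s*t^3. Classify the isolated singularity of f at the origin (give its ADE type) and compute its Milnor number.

Type E_{7}, Milnor number mu = 7.

The Hessian of f at 0 is [[0, 0], [0, 0]] with rank 0, so corank 2. A Groebner basis of the Jacobian ideal J(f) in C{s,t} is {3*s^2/4 + t^4 + t^3/4, s^3, s^2*t - s^2/4 - t^3/12, -s^2 + s*t^2 - t^3/3}; counting standard monomials gives mu = 7. Corank 2; j^3 = s^3 is a perfect cube, so E-series; the 4-jet and mu = 7 give E_7.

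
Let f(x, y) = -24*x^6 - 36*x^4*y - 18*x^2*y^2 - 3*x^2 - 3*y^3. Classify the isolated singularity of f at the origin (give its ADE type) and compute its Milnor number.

Type A_{2}, Milnor number mu = 2.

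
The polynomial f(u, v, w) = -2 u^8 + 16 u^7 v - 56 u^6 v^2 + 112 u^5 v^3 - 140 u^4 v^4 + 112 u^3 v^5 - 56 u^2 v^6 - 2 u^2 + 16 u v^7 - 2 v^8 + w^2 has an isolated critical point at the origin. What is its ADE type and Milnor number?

Type A_{7}, Milnor number mu = 7.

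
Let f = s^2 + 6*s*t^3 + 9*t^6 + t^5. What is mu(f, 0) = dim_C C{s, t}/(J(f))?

4

The Hessian of f at 0 has rank 1. Corank 1: A-series; mu = 4 gives A_4.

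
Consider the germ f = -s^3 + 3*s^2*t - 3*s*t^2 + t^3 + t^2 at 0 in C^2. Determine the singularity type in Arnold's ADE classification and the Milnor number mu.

Type A_{2}, Milnor number mu = 2.

The Hessian of f at 0 has rank 1. Corank 1: A-series; mu = 2 gives A_2.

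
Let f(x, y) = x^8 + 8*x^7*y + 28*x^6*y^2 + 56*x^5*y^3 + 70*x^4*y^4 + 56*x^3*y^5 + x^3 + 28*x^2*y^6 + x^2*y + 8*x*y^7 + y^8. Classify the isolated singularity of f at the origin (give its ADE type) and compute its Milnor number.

Type D_{9}, Milnor number mu = 9.

The Hessian of f at 0 is [[0, 0], [0, 0]] with rank 0, so corank 2. A Groebner basis of the Jacobian ideal J(f) in C{x,y} is {-x*y/8 + y^7, x*y^2, x^2 + x*y}; counting standard monomials gives mu = 9. Corank 2; j^3 = x^2*(x + y) has shape L^2 M (L != M), so D-series; mu = 9 gives D_9.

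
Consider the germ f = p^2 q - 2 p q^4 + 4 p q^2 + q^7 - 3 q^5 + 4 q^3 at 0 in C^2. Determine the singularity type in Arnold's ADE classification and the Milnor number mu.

The Hessian of f at 0 is [[0, 0], [0, 0]] with rank 0, so corank 2. A Groebner basis of the Jacobian ideal J(f) in C{p,q} is {-p*q + q^4 - 2*q^2, p*q^2 + 2*q^3, p^2 + 9*p*q + 14*q^2}; counting standard monomials gives mu = 6. Corank 2; j^3 = q*(p + 2*q)^2 has shape L^2 M (L != M), so D-series; mu = 6 gives D_6.

Type D_{6}, Milnor number mu = 6.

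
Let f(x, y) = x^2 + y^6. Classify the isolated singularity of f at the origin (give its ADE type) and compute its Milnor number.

The Hessian of f at 0 has rank 1. Corank 1: A-series; mu = 5 gives A_5.

Type A_{5}, Milnor number mu = 5.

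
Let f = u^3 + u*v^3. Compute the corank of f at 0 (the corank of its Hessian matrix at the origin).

2

Hessian at 0 has rank 0.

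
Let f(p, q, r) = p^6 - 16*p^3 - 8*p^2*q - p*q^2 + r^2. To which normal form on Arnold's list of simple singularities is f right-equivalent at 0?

D_7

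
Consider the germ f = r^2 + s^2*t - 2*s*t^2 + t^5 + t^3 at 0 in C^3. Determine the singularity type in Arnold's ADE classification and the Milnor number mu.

Type D_6, Milnor number mu = 6.

The Hessian of f at 0 is [[0, 0, 0], [0, 0, 0], [0, 0, 2]] with rank 1, so corank 2. A Groebner basis of the Jacobian ideal J(f) in C{s,t,r} is {s^2/5 + t^4 - t^2/5, s^3 - t^3, s*t - t^2, r}; counting standard monomials gives mu = 6. Corank 2; j^3 = t*(s - t)^2 has shape L^2 M (L != M), so D-series; mu = 6 gives D_6.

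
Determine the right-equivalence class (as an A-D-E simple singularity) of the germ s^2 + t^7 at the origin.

A6

The Hessian of f at 0 has rank 1. Corank 1: A-series; mu = 6 gives A_6.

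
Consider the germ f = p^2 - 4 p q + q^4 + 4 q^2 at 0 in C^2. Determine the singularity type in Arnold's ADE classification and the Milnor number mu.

The Hessian of f at 0 is [[2, -4], [-4, 8]] with rank 1, so corank 1. A Groebner basis of the Jacobian ideal J(f) in C{p,q} is {q^3, p - 2*q}; counting standard monomials gives mu = 3. Corank 1: A-series; mu = 3 gives A_3.

Type A_3, Milnor number mu = 3.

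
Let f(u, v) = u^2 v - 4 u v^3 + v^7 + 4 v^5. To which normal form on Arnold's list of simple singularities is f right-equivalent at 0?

D8

The Hessian of f at 0 has rank 0. Corank 2; j^3 = u^2*v has shape L^2 M (L != M), so D-series; mu = 8 gives D_8.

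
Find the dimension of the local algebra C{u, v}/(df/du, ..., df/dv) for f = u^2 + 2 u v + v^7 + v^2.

6

The Hessian of f at 0 has rank 1. Corank 1: A-series; mu = 6 gives A_6.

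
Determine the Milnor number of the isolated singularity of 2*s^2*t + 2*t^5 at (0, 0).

6

The Hessian of f at 0 is [[0, 0], [0, 0]] with rank 0, so corank 2. A Groebner basis of the Jacobian ideal J(f) in C{s,t} is {s^2/5 + t^4, s^3, s*t}; counting standard monomials gives mu = 6. Corank 2; j^3 = 2*s^2*t has shape L^2 M (L != M), so D-series; mu = 6 gives D_6.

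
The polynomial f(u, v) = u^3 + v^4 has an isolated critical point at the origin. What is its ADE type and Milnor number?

Type E_6, Milnor number mu = 6.

The Hessian of f at 0 is [[0, 0], [0, 0]] with rank 0, so corank 2. A Groebner basis of the Jacobian ideal J(f) in C{u,v} is {v^3, u^2}; counting standard monomials gives mu = 6. Corank 2; j^3 = u^3 is a perfect cube, so E-series; the 4-jet and mu = 6 give E_6.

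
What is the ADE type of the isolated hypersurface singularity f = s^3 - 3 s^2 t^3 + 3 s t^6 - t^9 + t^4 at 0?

E_6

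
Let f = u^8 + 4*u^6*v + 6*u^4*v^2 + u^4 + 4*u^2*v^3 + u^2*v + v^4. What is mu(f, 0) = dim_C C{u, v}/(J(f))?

The Hessian of f at 0 has rank 0. Corank 2; j^3 = u^2*v has shape L^2 M (L != M), so D-series; mu = 5 gives D_5.

5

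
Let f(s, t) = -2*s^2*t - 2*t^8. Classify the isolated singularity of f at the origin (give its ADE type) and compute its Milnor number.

Type D_{9}, Milnor number mu = 9.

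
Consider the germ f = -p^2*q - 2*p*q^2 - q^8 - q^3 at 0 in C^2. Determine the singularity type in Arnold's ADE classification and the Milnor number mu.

Type D_{9}, Milnor number mu = 9.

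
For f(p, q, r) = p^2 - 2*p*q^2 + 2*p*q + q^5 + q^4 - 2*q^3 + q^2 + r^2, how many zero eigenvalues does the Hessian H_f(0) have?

1

Hessian at 0 has rank 2.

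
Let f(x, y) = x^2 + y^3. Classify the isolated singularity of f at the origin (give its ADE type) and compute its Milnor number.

Type A2, Milnor number mu = 2.

The Hessian of f at 0 has rank 1. Corank 1: A-series; mu = 2 gives A_2.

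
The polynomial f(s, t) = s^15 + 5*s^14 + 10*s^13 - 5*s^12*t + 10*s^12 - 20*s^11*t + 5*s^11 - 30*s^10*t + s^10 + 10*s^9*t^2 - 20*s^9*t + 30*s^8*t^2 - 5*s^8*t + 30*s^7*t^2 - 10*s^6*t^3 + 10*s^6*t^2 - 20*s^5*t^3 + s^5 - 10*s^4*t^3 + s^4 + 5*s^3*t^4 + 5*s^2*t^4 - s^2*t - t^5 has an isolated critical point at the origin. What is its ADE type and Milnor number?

Type D6, Milnor number mu = 6.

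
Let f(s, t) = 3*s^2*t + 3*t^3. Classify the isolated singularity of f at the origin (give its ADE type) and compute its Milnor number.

The Hessian of f at 0 is [[0, 0], [0, 0]] with rank 0, so corank 2. A Groebner basis of the Jacobian ideal J(f) in C{s,t} is {t^3, s^2 + 3*t^2, s*t}; counting standard monomials gives mu = 4. Corank 2; j^3 = 3*t*(s^2 + t^2) splits into three distinct lines over C (the quadratic factor has nonzero discriminant), so D_4.

Type D_{4}, Milnor number mu = 4.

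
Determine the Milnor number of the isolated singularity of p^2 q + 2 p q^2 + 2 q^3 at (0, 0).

The Hessian of f at 0 is [[0, 0], [0, 0]] with rank 0, so corank 2. A Groebner basis of the Jacobian ideal J(f) in C{p,q} is {q^3, p^2 + 2*q^2, p*q + q^2}; counting standard monomials gives mu = 4. Corank 2; j^3 = q*(p^2 + 2*p*q + 2*q^2) splits into three distinct lines over C (the quadratic factor has nonzero discriminant), so D_4.

4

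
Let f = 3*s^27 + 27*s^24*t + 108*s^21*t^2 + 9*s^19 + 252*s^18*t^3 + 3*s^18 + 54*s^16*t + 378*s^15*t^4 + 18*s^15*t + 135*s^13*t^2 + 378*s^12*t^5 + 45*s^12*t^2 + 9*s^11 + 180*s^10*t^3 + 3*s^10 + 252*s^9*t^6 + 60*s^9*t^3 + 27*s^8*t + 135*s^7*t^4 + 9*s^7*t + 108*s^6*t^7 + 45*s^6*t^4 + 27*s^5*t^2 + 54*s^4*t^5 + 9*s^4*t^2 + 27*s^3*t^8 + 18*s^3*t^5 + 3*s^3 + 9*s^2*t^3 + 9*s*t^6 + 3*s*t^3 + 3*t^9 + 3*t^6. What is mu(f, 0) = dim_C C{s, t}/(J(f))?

The Hessian of f at 0 has rank 0. Corank 2; j^3 = 3*s^3 is a perfect cube, so E-series; the 4-jet and mu = 7 give E_7.

7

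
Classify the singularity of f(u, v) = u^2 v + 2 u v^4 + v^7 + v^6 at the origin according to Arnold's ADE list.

D_{7}

The Hessian of f at 0 has rank 0. Corank 2; j^3 = u^2*v has shape L^2 M (L != M), so D-series; mu = 7 gives D_7.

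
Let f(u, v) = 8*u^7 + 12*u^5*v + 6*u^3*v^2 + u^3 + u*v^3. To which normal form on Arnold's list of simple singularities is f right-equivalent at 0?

The Hessian of f at 0 is [[0, 0], [0, 0]] with rank 0, so corank 2. A Groebner basis of the Jacobian ideal J(f) in C{u,v} is {u^3, u*v^2, 3*u^2 + v^3}; counting standard monomials gives mu = 7. Corank 2; j^3 = u^3 is a perfect cube, so E-series; the 4-jet and mu = 7 give E_7.

E7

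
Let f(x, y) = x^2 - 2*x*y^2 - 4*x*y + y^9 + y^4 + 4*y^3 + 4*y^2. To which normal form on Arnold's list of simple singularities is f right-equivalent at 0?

A8

The Hessian of f at 0 has rank 1. Corank 1: A-series; mu = 8 gives A_8.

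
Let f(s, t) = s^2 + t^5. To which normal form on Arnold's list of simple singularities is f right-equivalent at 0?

A4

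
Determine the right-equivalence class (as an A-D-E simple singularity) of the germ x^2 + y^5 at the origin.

The Hessian of f at 0 has rank 1. Corank 1: A-series; mu = 4 gives A_4.

A_4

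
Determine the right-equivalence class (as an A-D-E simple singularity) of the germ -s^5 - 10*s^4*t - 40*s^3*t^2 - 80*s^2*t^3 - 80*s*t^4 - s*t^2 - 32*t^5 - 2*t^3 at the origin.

The Hessian of f at 0 has rank 0. Corank 2; j^3 = -t^2*(s + 2*t) has shape L^2 M (L != M), so D-series; mu = 6 gives D_6.

D6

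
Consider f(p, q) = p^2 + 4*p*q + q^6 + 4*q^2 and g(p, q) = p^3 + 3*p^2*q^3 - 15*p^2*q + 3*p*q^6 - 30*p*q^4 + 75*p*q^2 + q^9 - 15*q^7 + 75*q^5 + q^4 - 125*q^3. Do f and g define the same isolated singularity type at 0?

No.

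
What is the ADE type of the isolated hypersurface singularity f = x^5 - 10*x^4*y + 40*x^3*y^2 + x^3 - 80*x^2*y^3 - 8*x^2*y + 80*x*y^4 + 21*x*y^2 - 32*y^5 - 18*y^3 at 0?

The Hessian of f at 0 has rank 0. Corank 2; j^3 = (x - 3*y)^2*(x - 2*y) has shape L^2 M (L != M), so D-series; mu = 6 gives D_6.

D6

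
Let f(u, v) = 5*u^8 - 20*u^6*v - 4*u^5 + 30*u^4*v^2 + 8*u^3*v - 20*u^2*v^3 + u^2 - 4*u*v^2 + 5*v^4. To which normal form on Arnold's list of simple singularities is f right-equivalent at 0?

The Hessian of f at 0 has rank 1. Corank 1: A-series; mu = 3 gives A_3.

A3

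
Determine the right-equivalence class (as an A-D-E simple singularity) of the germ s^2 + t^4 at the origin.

A_{3}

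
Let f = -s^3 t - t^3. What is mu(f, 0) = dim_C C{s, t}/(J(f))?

The Hessian of f at 0 is [[0, 0], [0, 0]] with rank 0, so corank 2. A Groebner basis of the Jacobian ideal J(f) in C{s,t} is {s^3 + 3*t^2, s^2*t, t^3}; counting standard monomials gives mu = 7. Corank 2; j^3 = -t^3 is a perfect cube, so E-series; the 4-jet and mu = 7 give E_7.

7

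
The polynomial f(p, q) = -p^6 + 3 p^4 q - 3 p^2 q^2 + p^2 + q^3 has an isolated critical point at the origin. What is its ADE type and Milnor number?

Type A2, Milnor number mu = 2.

The Hessian of f at 0 has rank 1. Corank 1: A-series; mu = 2 gives A_2.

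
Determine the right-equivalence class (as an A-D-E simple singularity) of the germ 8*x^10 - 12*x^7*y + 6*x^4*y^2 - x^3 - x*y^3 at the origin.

E7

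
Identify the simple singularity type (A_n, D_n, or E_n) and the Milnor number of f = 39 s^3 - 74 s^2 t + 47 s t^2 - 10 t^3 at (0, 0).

Type D_{4}, Milnor number mu = 4.

The Hessian of f at 0 has rank 0. Corank 2; j^3 = (3*s - 2*t)*(13*s^2 - 16*s*t + 5*t^2) splits into three distinct lines over C (the quadratic factor has nonzero discriminant), so D_4.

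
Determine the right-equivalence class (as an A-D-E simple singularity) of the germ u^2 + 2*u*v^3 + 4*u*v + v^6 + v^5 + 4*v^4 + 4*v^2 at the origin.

The Hessian of f at 0 is [[2, 4], [4, 8]] with rank 1, so corank 1. A Groebner basis of the Jacobian ideal J(f) in C{u,v} is {u + v^3 + 2*v, u^2 - 4*v^2, u*v + 2*v^2}; counting standard monomials gives mu = 4. Corank 1: A-series; mu = 4 gives A_4.

A4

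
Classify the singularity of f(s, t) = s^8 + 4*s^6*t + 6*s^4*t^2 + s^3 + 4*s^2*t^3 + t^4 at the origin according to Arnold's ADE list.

The Hessian of f at 0 has rank 0. Corank 2; j^3 = s^3 is a perfect cube, so E-series; the 4-jet and mu = 6 give E_6.

E_{6}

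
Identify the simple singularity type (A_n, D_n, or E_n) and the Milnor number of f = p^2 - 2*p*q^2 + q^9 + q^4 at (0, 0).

Type A_8, Milnor number mu = 8.

The Hessian of f at 0 has rank 1. Corank 1: A-series; mu = 8 gives A_8.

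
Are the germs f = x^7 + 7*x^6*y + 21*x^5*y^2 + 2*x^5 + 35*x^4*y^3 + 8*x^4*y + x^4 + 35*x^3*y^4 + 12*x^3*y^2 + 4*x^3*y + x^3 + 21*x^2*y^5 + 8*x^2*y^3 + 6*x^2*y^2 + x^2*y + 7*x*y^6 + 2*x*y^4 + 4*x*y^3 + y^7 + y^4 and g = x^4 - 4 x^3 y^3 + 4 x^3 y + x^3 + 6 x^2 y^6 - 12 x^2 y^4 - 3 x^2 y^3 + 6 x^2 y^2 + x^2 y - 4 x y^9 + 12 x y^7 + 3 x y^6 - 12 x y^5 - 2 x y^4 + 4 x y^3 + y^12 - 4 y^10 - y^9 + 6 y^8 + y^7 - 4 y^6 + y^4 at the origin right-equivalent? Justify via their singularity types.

Yes.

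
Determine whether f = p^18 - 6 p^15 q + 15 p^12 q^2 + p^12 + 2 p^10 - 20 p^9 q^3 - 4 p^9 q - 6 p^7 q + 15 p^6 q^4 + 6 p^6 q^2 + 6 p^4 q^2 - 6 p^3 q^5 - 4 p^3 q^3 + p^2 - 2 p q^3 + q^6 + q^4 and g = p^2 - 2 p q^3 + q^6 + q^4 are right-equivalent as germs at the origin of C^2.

The Hessian of f at 0 has rank 1. Corank 1: A-series; mu = 3 gives A_3. The Hessian of g at 0 has rank 1. Corank 1: A-series; mu = 3 gives A_3. Both have type A_3, hence right-equivalent.

Yes.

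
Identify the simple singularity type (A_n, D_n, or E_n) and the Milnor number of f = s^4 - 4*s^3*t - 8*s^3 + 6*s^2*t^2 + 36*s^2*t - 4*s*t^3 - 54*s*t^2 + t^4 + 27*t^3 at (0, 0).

The Hessian of f at 0 is [[0, 0], [0, 0]] with rank 0, so corank 2. A Groebner basis of the Jacobian ideal J(f) in C{s,t} is {t^4, s*t^2 - 4*t^3/3, s^2 - 3*s*t + 9*t^2/4}; counting standard monomials gives mu = 6. Corank 2; j^3 = -(2*s - 3*t)^3 is a perfect cube, so E-series; the 4-jet and mu = 6 give E_6.

Type E6, Milnor number mu = 6.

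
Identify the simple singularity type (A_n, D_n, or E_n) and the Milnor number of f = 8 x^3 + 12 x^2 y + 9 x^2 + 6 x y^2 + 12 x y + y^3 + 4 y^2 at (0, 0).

Type A_2, Milnor number mu = 2.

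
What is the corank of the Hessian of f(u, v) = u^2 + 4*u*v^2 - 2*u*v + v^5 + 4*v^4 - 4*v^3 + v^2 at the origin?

1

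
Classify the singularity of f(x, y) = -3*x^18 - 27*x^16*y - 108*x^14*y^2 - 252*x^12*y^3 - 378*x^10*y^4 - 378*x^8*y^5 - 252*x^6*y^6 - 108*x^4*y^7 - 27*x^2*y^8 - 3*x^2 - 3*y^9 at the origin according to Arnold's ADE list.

A_8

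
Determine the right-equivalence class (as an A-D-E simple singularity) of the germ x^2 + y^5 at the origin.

The Hessian of f at 0 has rank 1. Corank 1: A-series; mu = 4 gives A_4.

A4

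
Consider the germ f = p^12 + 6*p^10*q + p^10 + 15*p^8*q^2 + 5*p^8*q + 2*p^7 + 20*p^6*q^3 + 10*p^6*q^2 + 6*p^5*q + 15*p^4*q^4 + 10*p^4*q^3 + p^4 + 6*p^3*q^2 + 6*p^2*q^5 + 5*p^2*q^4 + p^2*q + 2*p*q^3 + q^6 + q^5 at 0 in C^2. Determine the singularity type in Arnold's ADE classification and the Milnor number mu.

The Hessian of f at 0 is [[0, 0], [0, 0]] with rank 0, so corank 2. A Groebner basis of the Jacobian ideal J(f) in C{p,q} is {p^3, p^2*q + p^2/6 + p*q^2/6, p*q + q^3}; counting standard monomials gives mu = 7. Corank 2; j^3 = p^2*q has shape L^2 M (L != M), so D-series; mu = 7 gives D_7.

Type D7, Milnor number mu = 7.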